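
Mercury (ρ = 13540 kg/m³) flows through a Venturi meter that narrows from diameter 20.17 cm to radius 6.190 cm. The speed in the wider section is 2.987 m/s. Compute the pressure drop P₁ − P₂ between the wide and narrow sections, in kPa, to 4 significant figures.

ΔP ≈ 365.2 kPa

The volume flow rate is constant, so v₂ = (A₁/A₂)v₁ = (319.5/120.4)·2.987 = 7.929 m/s.
With no height change, Bernoulli's equation is P₁ + ½ρv₁² = P₂ + ½ρv₂².
P₁ − P₂ = ½·13540·(7.929² − 2.987²) = ½·13540·53.94 = 365200 Pa.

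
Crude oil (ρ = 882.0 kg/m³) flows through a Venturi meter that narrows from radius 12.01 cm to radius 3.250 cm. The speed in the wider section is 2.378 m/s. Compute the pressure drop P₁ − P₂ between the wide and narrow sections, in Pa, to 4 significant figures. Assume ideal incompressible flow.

The volume flow rate is constant, so v₂ = (A₁/A₂)v₁ = (453.1/33.18)·2.378 = 32.47 m/s.
Bernoulli (h₁ = h₂): P₁ − P₂ = ½ρ(v₂² − v₁²).
P₁ − P₂ = ½·882.0·(32.47² − 2.378²) = ½·882.0·1049 = 462600 Pa.

ΔP ≈ 462600 Pa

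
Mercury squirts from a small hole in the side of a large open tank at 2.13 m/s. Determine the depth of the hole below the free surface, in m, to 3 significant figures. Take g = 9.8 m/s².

h = 0.231 m

Inverting v = √(2gh) gives h = v² / 2g.
h = 2.13²/(2·9.8) = 4.54/19.60 = 0.231 m.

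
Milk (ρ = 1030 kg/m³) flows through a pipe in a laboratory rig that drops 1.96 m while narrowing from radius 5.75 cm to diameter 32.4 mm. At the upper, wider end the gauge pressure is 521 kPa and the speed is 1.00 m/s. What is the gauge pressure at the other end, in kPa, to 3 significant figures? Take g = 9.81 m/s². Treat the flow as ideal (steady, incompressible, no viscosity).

The volume flow rate is constant, so v₂ = (A₁/A₂)v₁ = (104/8.24)·1.00 = 12.6 m/s.
Applying Bernoulli between the two ends and solving for P₂: P₂ = P₁ + ½ρ(v₁² − v₂²) − ρgΔh.
P₂ = 521000 + ½·1030·(1.00² − 12.6²) − 1030·9.81·(−1.96) = 521000 + (-81200) − (-19800) = 460000 Pa.

P₂ ≈ 460 kPa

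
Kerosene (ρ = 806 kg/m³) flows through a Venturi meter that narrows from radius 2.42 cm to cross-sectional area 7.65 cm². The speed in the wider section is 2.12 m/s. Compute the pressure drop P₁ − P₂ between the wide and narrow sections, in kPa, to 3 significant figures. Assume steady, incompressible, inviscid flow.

The volume flow rate is constant, so v₂ = (A₁/A₂)v₁ = (18.4/7.65)·2.12 = 5.10 m/s.
Bernoulli (h₁ = h₂): P₁ − P₂ = ½ρ(v₂² − v₁²).
P₁ − P₂ = ½·806·(5.10² − 2.12²) = ½·806·21.5 = 8670 Pa.

ΔP = 8.67 kPa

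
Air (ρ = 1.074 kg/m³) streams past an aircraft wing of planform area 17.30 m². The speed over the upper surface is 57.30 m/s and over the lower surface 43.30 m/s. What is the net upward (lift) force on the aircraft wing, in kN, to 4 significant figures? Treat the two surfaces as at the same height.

From P + ½ρv² = const at equal height, P_low − P_up = ½ρ(v_up² − v_low²).
ΔP = ½·1.074·(57.30² − 43.30²) = 756.3 Pa.
Lift = ΔP · A = 756.3 × 17.30 = 13080 N.

F = 13.08 kN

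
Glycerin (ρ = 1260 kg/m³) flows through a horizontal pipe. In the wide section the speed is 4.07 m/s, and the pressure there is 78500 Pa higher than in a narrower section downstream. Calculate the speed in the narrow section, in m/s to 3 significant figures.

v₂ = 11.9 m/s

Horizontal Bernoulli: P₁ + ½ρv₁² = P₂ + ½ρv₂², so v₂² = v₁² + 2(P₁ − P₂)/ρ.
v₂ = √(4.07² + 2·78500/1260) = √(16.6 + 125) = 11.9 m/s.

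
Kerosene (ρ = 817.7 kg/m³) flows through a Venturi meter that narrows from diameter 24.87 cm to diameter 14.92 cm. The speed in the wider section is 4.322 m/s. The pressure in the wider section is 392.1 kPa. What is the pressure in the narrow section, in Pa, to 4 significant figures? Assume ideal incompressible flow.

The volume flow rate is constant, so v₂ = (A₁/A₂)v₁ = (485.8/174.8)·4.322 = 12.01 m/s.
With no height change, Bernoulli's equation is P₁ + ½ρv₁² = P₂ + ½ρv₂².
P₂ = P₁ − ½ρ(v₂² − v₁²) = 392100 − ½·817.7·(12.01² − 4.322²) = 392100 − 51320 = 340800 Pa.

340800 Pa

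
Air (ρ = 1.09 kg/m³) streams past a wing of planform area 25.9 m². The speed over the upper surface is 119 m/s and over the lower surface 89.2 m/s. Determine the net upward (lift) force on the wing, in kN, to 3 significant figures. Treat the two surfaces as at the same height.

87.6 kN

From P + ½ρv² = const at equal height, P_low − P_up = ½ρ(v_up² − v_low²).
ΔP = ½·1.09·(119² − 89.2²) = 3380 Pa.
Lift = ΔP · A = 3380 × 25.9 = 87600 N.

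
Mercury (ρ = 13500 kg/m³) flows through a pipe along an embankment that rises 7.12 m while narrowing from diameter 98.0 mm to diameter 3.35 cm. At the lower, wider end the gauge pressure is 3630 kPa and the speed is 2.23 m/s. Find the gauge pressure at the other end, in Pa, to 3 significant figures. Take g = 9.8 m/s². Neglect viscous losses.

263000 Pa

Mass conservation (A₁v₁ = A₂v₂) gives v₂ = 2.23 × 75.4/8.81 = 19.1 m/s.
Energy conservation along the streamline gives P₂ = P₁ − ½ρ(v₂² − v₁²) − ρg(h₂ − h₁).
P₂ = 3630000 + ½·13500·(2.23² − 19.1²) − 13500·9.8·(+7.12) = 3630000 + (-2420000) − (942000) = 263000 Pa.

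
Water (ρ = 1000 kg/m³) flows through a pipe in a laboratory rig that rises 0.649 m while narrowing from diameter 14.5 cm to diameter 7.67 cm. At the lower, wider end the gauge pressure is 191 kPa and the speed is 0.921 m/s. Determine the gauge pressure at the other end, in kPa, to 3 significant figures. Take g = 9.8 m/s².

P₂ ≈ 180 kPa

Continuity gives A₁v₁ = A₂v₂, so v₂ = (165 cm²)/(46.2 cm²) × 0.921 m/s = 3.29 m/s.
Bernoulli: P₁ + ½ρv₁² + ρg h₁ = P₂ + ½ρv₂² + ρg h₂, so P₂ = P₁ + ½ρ(v₁² − v₂²) − ρg(h₂ − h₁).
P₂ = 191000 + ½·1000·(0.921² − 3.29²) − 1000·9.8·(+0.649) = 191000 + (-4990) − (6360) = 180000 Pa.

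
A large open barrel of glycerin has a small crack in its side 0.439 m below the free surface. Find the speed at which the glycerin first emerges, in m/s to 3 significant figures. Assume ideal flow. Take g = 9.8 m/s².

v = 2.93 m/s

The surface is effectively still and both ends are open, so ½v² = gh and v = √(2·9.8·0.439) = 2.93 m/s.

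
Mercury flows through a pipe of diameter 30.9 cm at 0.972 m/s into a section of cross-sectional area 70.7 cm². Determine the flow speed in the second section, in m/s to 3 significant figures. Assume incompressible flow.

Mass conservation (A₁v₁ = A₂v₂) gives v₂ = 0.972 × 750/70.7 = 10.3 m/s.

v₂ ≈ 10.3 m/s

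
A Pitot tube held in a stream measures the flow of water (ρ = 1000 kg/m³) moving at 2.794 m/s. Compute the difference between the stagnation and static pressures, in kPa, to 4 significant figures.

ΔP ≈ 3.903 kPa

The dynamic pressure equals the rise in static pressure at the stagnation point: ΔP = ½ρv².
ΔP = ½·1000·2.794² = 3903 Pa.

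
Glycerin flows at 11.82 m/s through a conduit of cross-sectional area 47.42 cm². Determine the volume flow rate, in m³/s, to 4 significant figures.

0.05605 m³/s

Q = A·v = 0.004742 m² × 11.82 m/s = 0.05605 m³/s.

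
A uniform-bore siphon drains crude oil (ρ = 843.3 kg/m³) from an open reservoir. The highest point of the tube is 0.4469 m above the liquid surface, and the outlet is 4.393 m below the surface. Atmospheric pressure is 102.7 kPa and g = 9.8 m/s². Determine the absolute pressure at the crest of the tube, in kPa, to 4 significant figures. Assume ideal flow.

From the surface to the outlet (both open to atmosphere, surface at rest): v = √(2g·h_out) = √(2·9.8·4.393) = 9.279 m/s.
The bore is uniform, so the speed at the crest is the same v. Bernoulli surface→crest: P_atm = P_top + ½ρv² + ρg·h_top.
P_top = 102700 − ½·843.3·9.279² − 843.3·9.8·0.4469 = 62700 Pa.

P_top ≈ 62.70 kPa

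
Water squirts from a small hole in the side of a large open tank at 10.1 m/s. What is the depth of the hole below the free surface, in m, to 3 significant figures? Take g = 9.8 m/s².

h = 5.20 m

Torricelli: v = √(2gh), so h = v²/(2g).
h = 10.1²/(2·9.8) = 102/19.60 = 5.20 m.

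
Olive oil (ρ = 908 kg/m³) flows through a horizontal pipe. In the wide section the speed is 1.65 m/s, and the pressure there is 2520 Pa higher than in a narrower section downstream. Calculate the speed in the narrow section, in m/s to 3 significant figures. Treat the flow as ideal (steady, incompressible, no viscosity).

Along the level pipe P + ½ρv² is conserved, hence v₂² = v₁² + 2(P₁ − P₂)/ρ.
v₂ = √(1.65² + 2·2520/908) = √(2.72 + 5.55) = 2.88 m/s.

v₂ ≈ 2.88 m/s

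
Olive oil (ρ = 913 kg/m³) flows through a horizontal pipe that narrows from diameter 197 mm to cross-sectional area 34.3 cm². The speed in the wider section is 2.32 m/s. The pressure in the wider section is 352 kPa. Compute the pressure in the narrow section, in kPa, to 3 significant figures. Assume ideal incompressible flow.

Continuity gives A₁v₁ = A₂v₂, so v₂ = (305 cm²)/(34.3 cm²) × 2.32 m/s = 20.6 m/s.
Bernoulli (h₁ = h₂): P₁ − P₂ = ½ρ(v₂² − v₁²).
P₂ = P₁ − ½ρ(v₂² − v₁²) = 352000 − ½·913·(20.6² − 2.32²) = 352000 − 192000 = 160000 Pa.

P₂ = 160 kPa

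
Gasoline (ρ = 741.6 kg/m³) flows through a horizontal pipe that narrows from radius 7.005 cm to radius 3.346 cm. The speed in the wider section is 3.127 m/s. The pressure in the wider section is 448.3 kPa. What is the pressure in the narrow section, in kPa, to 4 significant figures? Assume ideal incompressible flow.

By continuity, v₂ = v₁·A₁/A₂ = 3.127·(154.2/35.17) = 13.71 m/s.
With no height change, Bernoulli's equation is P₁ + ½ρv₁² = P₂ + ½ρv₂².
P₂ = P₁ − ½ρ(v₂² − v₁²) = 448300 − ½·741.6·(13.71² − 3.127²) = 448300 − 66020 = 382300 Pa.

P₂ = 382.3 kPa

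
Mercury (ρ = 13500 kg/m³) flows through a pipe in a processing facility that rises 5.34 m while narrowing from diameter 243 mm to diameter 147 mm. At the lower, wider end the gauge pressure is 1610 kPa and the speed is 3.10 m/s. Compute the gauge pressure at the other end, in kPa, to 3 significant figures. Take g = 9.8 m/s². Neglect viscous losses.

P₂ ≈ 484 kPa

Continuity gives A₁v₁ = A₂v₂, so v₂ = (464 cm²)/(170 cm²) × 3.10 m/s = 8.47 m/s.
Bernoulli: P₁ + ½ρv₁² + ρg h₁ = P₂ + ½ρv₂² + ρg h₂, so P₂ = P₁ + ½ρ(v₁² − v₂²) − ρg(h₂ − h₁).
P₂ = 1610000 + ½·13500·(3.10² − 8.47²) − 13500·9.8·(+5.34) = 1610000 + (-420000) − (706000) = 484000 Pa.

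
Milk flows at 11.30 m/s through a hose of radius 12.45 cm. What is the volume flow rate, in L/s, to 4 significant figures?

550.3 L/s

Q = A·v = 0.04870 m² × 11.30 m/s = 0.5503 m³/s.
Converting: 0.5503 m³/s × 1000 = 550.3 L/s.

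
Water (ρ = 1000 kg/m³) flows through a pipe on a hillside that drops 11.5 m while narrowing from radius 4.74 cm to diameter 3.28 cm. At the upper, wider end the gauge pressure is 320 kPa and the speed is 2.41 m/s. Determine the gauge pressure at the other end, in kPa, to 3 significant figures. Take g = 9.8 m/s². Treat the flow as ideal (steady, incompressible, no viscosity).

P₂ ≈ 233 kPa

Mass conservation (A₁v₁ = A₂v₂) gives v₂ = 2.41 × 70.6/8.45 = 20.1 m/s.
Energy conservation along the streamline gives P₂ = P₁ − ½ρ(v₂² − v₁²) − ρg(h₂ − h₁).
P₂ = 320000 + ½·1000·(2.41² − 20.1²) − 1000·9.8·(−11.5) = 320000 + (-200000) − (-113000) = 233000 Pa.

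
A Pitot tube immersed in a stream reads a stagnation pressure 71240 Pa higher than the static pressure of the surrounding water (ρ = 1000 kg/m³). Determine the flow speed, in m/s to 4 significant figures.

v ≈ 11.94 m/s

The dynamic pressure equals the rise in static pressure at the stagnation point: ΔP = ½ρv².
v = √(2ΔP/ρ) = √(2·71240/1000) = 11.94 m/s.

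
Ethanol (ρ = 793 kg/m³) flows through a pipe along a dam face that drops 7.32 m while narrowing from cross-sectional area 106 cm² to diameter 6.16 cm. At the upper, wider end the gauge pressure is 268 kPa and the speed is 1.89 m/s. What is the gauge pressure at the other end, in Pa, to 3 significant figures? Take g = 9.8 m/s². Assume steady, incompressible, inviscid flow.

Continuity gives A₁v₁ = A₂v₂, so v₂ = (106 cm²)/(29.8 cm²) × 1.89 m/s = 6.72 m/s.
Energy conservation along the streamline gives P₂ = P₁ − ½ρ(v₂² − v₁²) − ρg(h₂ − h₁).
P₂ = 268000 + ½·793·(1.89² − 6.72²) − 793·9.8·(−7.32) = 268000 + (-16500) − (-56900) = 308000 Pa.

P₂ ≈ 308000 Pa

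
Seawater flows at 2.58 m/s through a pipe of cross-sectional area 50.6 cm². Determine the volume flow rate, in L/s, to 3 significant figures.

Q = 13.1 L/s

Q = A·v = 0.00506 m² × 2.58 m/s = 0.0131 m³/s.
Converting: 0.0131 m³/s × 1000 = 13.1 L/s.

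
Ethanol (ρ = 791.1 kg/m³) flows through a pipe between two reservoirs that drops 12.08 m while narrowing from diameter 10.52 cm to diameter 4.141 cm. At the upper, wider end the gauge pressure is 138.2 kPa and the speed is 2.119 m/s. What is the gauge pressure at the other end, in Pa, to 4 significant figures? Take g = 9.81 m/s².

P₂ ≈ 159700 Pa

Continuity gives A₁v₁ = A₂v₂, so v₂ = (86.92 cm²)/(13.47 cm²) × 2.119 m/s = 13.68 m/s.
Applying Bernoulli between the two ends and solving for P₂: P₂ = P₁ + ½ρ(v₁² − v₂²) − ρgΔh.
P₂ = 138200 + ½·791.1·(2.119² − 13.68²) − 791.1·9.81·(−12.08) = 138200 + (-72200) − (-93750) = 159700 Pa.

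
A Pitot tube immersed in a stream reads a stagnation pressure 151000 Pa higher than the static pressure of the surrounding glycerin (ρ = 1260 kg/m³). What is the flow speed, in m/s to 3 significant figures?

v = 15.5 m/s

The dynamic pressure equals the rise in static pressure at the stagnation point: ΔP = ½ρv².
v = √(2ΔP/ρ) = √(2·151000/1260) = 15.5 m/s.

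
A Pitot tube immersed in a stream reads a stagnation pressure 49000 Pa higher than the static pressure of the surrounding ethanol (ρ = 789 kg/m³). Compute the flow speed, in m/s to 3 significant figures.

At the stagnation point the flow is brought to rest, so Bernoulli gives P_stag − P_static = ½ρv².
v = √(2ΔP/ρ) = √(2·49000/789) = 11.1 m/s.

v = 11.1 m/s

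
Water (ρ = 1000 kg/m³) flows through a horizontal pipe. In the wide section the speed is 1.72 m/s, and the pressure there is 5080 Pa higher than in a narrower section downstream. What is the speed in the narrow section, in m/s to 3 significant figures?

Along the level pipe P + ½ρv² is conserved, hence v₂² = v₁² + 2(P₁ − P₂)/ρ.
v₂ = √(1.72² + 2·5080/1000) = √(2.96 + 10.2) = 3.62 m/s.

3.62 m/s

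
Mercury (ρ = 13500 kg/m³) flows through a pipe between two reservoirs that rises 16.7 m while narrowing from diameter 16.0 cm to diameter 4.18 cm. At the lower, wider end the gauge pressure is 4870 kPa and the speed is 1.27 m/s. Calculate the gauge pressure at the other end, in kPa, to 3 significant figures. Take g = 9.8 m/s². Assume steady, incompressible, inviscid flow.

Continuity gives A₁v₁ = A₂v₂, so v₂ = (201 cm²)/(13.7 cm²) × 1.27 m/s = 18.6 m/s.
Energy conservation along the streamline gives P₂ = P₁ − ½ρ(v₂² − v₁²) − ρg(h₂ − h₁).
P₂ = 4870000 + ½·13500·(1.27² − 18.6²) − 13500·9.8·(+16.7) = 4870000 + (-2330000) − (2210000) = 334000 Pa.

P₂ ≈ 334 kPa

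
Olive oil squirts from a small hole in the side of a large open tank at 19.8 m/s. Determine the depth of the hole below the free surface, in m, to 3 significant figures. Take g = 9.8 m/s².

20.0 m

For a small hole in a large open tank, ½v² = gh, giving h = v²/(2g).
h = 19.8²/(2·9.8) = 392/19.60 = 20.0 m.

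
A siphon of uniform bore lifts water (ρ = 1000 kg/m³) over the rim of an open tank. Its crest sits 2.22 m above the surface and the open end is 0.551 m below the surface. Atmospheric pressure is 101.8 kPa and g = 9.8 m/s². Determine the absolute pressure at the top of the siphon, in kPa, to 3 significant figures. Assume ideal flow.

P_top = 74.6 kPa

Bernoulli surface→outlet gives ½v² = g·h_out, so v = √(2·9.8·0.551) = 3.29 m/s.
The bore is uniform, so the speed at the crest is the same v. Bernoulli surface→crest: P_atm = P_top + ½ρv² + ρg·h_top.
P_top = 101800 − ½·1000·3.29² − 1000·9.8·2.22 = 74600 Pa.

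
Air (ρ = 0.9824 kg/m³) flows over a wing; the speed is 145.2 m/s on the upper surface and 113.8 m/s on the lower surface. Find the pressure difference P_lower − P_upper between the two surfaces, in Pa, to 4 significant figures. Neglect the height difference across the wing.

ΔP ≈ 3995 Pa

Bernoulli (same height): P_lower − P_upper = ½ρ(v_upper² − v_lower²).
ΔP = ½·0.9824·(145.2² − 113.8²) = 3995 Pa.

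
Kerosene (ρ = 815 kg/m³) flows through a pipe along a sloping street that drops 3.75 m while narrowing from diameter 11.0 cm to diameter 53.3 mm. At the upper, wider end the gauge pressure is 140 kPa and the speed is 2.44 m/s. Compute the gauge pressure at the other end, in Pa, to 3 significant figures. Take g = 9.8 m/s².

Continuity gives A₁v₁ = A₂v₂, so v₂ = (95.0 cm²)/(22.3 cm²) × 2.44 m/s = 10.4 m/s.
Energy conservation along the streamline gives P₂ = P₁ − ½ρ(v₂² − v₁²) − ρg(h₂ − h₁).
P₂ = 140000 + ½·815·(2.44² − 10.4²) − 815·9.8·(−3.75) = 140000 + (-41600) − (-30000) = 128000 Pa.

P₂ ≈ 128000 Pa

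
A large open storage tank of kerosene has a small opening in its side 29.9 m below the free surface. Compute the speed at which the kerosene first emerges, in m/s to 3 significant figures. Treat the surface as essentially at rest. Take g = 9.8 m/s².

v ≈ 24.2 m/s

With the surface at rest and both surface and jet at atmospheric pressure, Bernoulli gives ρg h = ½ρv², so v = √(2gh) = √(2·9.8·29.9) = 24.2 m/s.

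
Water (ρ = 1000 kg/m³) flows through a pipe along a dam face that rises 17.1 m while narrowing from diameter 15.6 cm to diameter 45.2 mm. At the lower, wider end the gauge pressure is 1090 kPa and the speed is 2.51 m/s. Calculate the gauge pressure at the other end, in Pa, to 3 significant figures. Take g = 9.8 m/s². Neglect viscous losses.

Continuity gives A₁v₁ = A₂v₂, so v₂ = (191 cm²)/(16.0 cm²) × 2.51 m/s = 29.9 m/s.
Bernoulli: P₁ + ½ρv₁² + ρg h₁ = P₂ + ½ρv₂² + ρg h₂, so P₂ = P₁ + ½ρ(v₁² − v₂²) − ρg(h₂ − h₁).
P₂ = 1090000 + ½·1000·(2.51² − 29.9²) − 1000·9.8·(+17.1) = 1090000 + (-444000) − (168000) = 479000 Pa.

P₂ ≈ 479000 Pa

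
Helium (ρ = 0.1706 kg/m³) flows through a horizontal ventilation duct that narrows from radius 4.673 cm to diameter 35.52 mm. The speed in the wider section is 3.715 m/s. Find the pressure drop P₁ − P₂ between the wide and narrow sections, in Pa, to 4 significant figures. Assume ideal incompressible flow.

55.25 Pa

By continuity, v₂ = v₁·A₁/A₂ = 3.715·(68.60/9.909) = 25.72 m/s.
Bernoulli (h₁ = h₂): P₁ − P₂ = ½ρ(v₂² − v₁²).
P₁ − P₂ = ½·0.1706·(25.72² − 3.715²) = ½·0.1706·647.7 = 55.25 Pa.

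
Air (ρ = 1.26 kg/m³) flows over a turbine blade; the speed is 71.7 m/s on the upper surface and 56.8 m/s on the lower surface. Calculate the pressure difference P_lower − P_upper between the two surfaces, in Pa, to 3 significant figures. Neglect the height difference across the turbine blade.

1210 Pa

The pressure is lower where the speed is higher: ΔP = ½ρ(v_up² − v_low²).
ΔP = ½·1.26·(71.7² − 56.8²) = 1210 Pa.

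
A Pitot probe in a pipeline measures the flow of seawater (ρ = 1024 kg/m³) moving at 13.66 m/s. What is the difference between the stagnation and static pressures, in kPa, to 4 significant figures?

The dynamic pressure equals the rise in static pressure at the stagnation point: ΔP = ½ρv².
ΔP = ½·1024·13.66² = 95540 Pa.

95.54 kPa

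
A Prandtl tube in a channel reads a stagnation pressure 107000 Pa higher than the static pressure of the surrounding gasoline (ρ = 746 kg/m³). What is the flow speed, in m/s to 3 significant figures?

v ≈ 16.9 m/s

The dynamic pressure equals the rise in static pressure at the stagnation point: ΔP = ½ρv².
v = √(2ΔP/ρ) = √(2·107000/746) = 16.9 m/s.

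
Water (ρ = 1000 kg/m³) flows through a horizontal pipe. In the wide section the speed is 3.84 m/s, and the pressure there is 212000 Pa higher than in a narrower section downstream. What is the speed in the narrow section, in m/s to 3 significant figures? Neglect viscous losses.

v₂ ≈ 20.9 m/s

Along the level pipe P + ½ρv² is conserved, hence v₂² = v₁² + 2(P₁ − P₂)/ρ.
v₂ = √(3.84² + 2·212000/1000) = √(14.7 + 424) = 20.9 m/s.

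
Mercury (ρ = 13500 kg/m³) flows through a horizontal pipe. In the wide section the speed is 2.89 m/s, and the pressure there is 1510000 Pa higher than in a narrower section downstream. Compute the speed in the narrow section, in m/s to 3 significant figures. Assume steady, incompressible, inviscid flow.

v₂ ≈ 15.2 m/s

With h₁ = h₂, rearranging Bernoulli gives v₂ = √(v₁² + 2ΔP/ρ).
v₂ = √(2.89² + 2·1510000/13500) = √(8.35 + 224) = 15.2 m/s.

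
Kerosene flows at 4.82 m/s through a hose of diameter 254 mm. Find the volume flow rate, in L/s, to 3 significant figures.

Q = A·v = 0.0507 m² × 4.82 m/s = 0.244 m³/s.
Converting: 0.244 m³/s × 1000 = 244 L/s.

Q = 244 L/s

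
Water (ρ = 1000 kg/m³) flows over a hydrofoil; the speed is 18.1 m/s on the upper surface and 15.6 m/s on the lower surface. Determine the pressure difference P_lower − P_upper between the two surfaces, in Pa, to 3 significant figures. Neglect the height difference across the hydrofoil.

ΔP ≈ 42100 Pa

The pressure is lower where the speed is higher: ΔP = ½ρ(v_up² − v_low²).
ΔP = ½·1000·(18.1² − 15.6²) = 42100 Pa.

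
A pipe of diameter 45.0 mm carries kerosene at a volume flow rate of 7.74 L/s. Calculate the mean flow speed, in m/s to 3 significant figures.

Q = 7.74 L/s = 0.00774 m³/s.
v = Q/A = 0.00774 / 0.00159 = 4.87 m/s.

v = 4.87 m/s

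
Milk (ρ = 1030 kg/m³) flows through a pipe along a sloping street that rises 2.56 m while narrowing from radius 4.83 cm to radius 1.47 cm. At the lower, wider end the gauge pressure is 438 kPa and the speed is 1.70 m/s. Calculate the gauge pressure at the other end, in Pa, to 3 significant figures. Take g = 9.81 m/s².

P₂ = 240000 Pa

By continuity, v₂ = v₁·A₁/A₂ = 1.70·(73.3/6.79) = 18.4 m/s.
Bernoulli: P₁ + ½ρv₁² + ρg h₁ = P₂ + ½ρv₂² + ρg h₂, so P₂ = P₁ + ½ρ(v₁² − v₂²) − ρg(h₂ − h₁).
P₂ = 438000 + ½·1030·(1.70² − 18.4²) − 1030·9.81·(+2.56) = 438000 + (-172000) − (25900) = 240000 Pa.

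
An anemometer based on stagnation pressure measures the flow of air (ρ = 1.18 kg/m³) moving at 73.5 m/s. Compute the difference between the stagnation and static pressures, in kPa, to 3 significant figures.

The dynamic pressure equals the rise in static pressure at the stagnation point: ΔP = ½ρv².
ΔP = ½·1.18·73.5² = 3190 Pa.

ΔP ≈ 3.19 kPa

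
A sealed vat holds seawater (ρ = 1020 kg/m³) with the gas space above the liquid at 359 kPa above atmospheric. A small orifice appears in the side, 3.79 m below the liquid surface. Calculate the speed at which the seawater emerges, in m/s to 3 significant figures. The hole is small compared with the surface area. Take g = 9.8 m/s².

v = 27.9 m/s

Take point 1 at the surface (v₁ ≈ 0) and point 2 at the hole (at atmospheric pressure). Bernoulli: P₁ + ρg h = P_atm + ½ρv₂².
With P₁ − P_atm = 359000 Pa, v₂ = √(2gh + 2ΔP/ρ) = √(2·9.8·3.79 + 2·359000/1020) = 27.9 m/s.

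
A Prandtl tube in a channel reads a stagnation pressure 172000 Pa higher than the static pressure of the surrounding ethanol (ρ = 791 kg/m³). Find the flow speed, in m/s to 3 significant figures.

Bernoulli between the free stream and the stagnation point: ½ρv² = P_stag − P_static.
v = √(2ΔP/ρ) = √(2·172000/791) = 20.9 m/s.

v ≈ 20.9 m/s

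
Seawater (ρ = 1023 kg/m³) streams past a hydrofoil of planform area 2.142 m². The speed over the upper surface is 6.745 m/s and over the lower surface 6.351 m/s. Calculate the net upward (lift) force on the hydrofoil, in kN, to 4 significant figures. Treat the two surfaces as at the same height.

From P + ½ρv² = const at equal height, P_low − P_up = ½ρ(v_up² − v_low²).
ΔP = ½·1023·(6.745² − 6.351²) = 2639 Pa.
Lift = ΔP · A = 2639 × 2.142 = 5653 N.

F = 5.653 kN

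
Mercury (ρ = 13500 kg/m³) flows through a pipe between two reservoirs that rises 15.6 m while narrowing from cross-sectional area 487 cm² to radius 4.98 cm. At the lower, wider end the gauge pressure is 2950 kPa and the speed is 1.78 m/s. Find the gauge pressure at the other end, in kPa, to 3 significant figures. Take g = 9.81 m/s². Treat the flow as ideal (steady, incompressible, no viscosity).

P₂ = 69.8 kPa

Mass conservation (A₁v₁ = A₂v₂) gives v₂ = 1.78 × 487/77.9 = 11.1 m/s.
Energy conservation along the streamline gives P₂ = P₁ − ½ρ(v₂² − v₁²) − ρg(h₂ − h₁).
P₂ = 2950000 + ½·13500·(1.78² − 11.1²) − 13500·9.81·(+15.6) = 2950000 + (-814000) − (2070000) = 69800 Pa.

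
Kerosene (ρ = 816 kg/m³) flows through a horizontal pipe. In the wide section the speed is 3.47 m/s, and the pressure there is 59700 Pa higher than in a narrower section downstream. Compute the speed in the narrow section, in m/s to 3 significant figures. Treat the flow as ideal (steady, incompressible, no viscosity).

v₂ = 12.6 m/s

With h₁ = h₂, rearranging Bernoulli gives v₂ = √(v₁² + 2ΔP/ρ).
v₂ = √(3.47² + 2·59700/816) = √(12.0 + 146) = 12.6 m/s.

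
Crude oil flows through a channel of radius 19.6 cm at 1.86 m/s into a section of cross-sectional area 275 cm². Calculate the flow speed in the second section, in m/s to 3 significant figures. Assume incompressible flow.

v₂ ≈ 8.16 m/s

The volume flow rate is constant, so v₂ = (A₁/A₂)v₁ = (1210/275)·1.86 = 8.16 m/s.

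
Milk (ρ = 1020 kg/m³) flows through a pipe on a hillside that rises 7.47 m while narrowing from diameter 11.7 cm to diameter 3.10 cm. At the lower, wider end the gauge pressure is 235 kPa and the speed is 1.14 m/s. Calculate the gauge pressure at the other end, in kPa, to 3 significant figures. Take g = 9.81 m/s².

Continuity gives A₁v₁ = A₂v₂, so v₂ = (108 cm²)/(7.55 cm²) × 1.14 m/s = 16.2 m/s.
Applying Bernoulli between the two ends and solving for P₂: P₂ = P₁ + ½ρ(v₁² − v₂²) − ρgΔh.
P₂ = 235000 + ½·1020·(1.14² − 16.2²) − 1020·9.81·(+7.47) = 235000 + (-134000) − (74700) = 26400 Pa.

P₂ = 26.4 kPa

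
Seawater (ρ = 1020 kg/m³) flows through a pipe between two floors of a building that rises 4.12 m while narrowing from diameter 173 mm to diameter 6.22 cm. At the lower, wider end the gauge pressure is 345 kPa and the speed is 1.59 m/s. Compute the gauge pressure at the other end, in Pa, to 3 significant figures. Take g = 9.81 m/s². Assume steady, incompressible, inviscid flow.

Continuity gives A₁v₁ = A₂v₂, so v₂ = (235 cm²)/(30.4 cm²) × 1.59 m/s = 12.3 m/s.
Applying Bernoulli between the two ends and solving for P₂: P₂ = P₁ + ½ρ(v₁² − v₂²) − ρgΔh.
P₂ = 345000 + ½·1020·(1.59² − 12.3²) − 1020·9.81·(+4.12) = 345000 + (-75900) − (41200) = 228000 Pa.

P₂ ≈ 228000 Pa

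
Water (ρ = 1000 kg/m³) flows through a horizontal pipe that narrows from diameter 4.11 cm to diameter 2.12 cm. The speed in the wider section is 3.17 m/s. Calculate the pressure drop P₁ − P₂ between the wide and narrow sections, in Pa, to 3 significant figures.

The volume flow rate is constant, so v₂ = (A₁/A₂)v₁ = (13.3/3.53)·3.17 = 11.9 m/s.
Bernoulli (h₁ = h₂): P₁ − P₂ = ½ρ(v₂² − v₁²).
P₁ − P₂ = ½·1000·(11.9² − 3.17²) = ½·1000·132 = 66000 Pa.

ΔP = 66000 Pa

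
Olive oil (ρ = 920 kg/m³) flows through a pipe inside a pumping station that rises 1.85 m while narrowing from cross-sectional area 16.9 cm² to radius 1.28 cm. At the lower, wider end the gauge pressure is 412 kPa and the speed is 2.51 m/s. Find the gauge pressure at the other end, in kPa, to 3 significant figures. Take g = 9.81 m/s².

Mass conservation (A₁v₁ = A₂v₂) gives v₂ = 2.51 × 16.9/5.15 = 8.24 m/s.
Energy conservation along the streamline gives P₂ = P₁ − ½ρ(v₂² − v₁²) − ρg(h₂ − h₁).
P₂ = 412000 + ½·920·(2.51² − 8.24²) − 920·9.81·(+1.85) = 412000 + (-28300) − (16700) = 367000 Pa.

P₂ ≈ 367 kPa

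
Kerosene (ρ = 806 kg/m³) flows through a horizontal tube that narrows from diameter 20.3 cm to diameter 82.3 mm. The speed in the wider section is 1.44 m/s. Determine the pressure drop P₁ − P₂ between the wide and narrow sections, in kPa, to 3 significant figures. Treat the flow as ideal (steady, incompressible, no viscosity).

The volume flow rate is constant, so v₂ = (A₁/A₂)v₁ = (324/53.2)·1.44 = 8.76 m/s.
With no height change, Bernoulli's equation is P₁ + ½ρv₁² = P₂ + ½ρv₂².
P₁ − P₂ = ½·806·(8.76² − 1.44²) = ½·806·74.7 = 30100 Pa.

ΔP ≈ 30.1 kPa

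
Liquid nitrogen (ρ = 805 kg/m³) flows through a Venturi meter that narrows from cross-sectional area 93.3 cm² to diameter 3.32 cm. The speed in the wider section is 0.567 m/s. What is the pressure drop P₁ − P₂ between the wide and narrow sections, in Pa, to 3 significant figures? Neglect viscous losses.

The volume flow rate is constant, so v₂ = (A₁/A₂)v₁ = (93.3/8.66)·0.567 = 6.11 m/s.
With no height change, Bernoulli's equation is P₁ + ½ρv₁² = P₂ + ½ρv₂².
P₁ − P₂ = ½·805·(6.11² − 0.567²) = ½·805·37.0 = 14900 Pa.

ΔP ≈ 14900 Pa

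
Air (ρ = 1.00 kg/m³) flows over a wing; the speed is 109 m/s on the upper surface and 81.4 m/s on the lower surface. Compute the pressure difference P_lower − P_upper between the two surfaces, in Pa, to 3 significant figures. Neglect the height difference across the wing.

Bernoulli (same height): P_lower − P_upper = ½ρ(v_upper² − v_lower²).
ΔP = ½·1.00·(109² − 81.4²) = 2630 Pa.

ΔP ≈ 2630 Pa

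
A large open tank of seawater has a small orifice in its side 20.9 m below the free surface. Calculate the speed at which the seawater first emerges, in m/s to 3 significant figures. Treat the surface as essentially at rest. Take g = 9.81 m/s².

With the surface at rest and both surface and jet at atmospheric pressure, Bernoulli gives ρg h = ½ρv², so v = √(2gh) = √(2·9.81·20.9) = 20.2 m/s.

20.2 m/s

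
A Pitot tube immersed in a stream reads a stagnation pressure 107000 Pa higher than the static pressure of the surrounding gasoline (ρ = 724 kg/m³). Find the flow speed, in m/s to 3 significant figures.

17.2 m/s

At the stagnation point the flow is brought to rest, so Bernoulli gives P_stag − P_static = ½ρv².
v = √(2ΔP/ρ) = √(2·107000/724) = 17.2 m/s.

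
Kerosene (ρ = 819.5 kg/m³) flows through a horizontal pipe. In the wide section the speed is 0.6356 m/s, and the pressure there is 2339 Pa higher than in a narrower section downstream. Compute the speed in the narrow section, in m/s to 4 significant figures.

Along the level pipe P + ½ρv² is conserved, hence v₂² = v₁² + 2(P₁ − P₂)/ρ.
v₂ = √(0.6356² + 2·2339/819.5) = √(0.4040 + 5.708) = 2.472 m/s.

v₂ = 2.472 m/s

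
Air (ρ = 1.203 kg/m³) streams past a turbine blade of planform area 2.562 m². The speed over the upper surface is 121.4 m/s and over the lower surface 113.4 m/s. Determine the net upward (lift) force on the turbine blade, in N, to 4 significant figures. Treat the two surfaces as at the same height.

F ≈ 2895 N

With equal heights on the two surfaces, Bernoulli gives P_lower − P_upper = ½ρ(v_upper² − v_lower²).
ΔP = ½·1.203·(121.4² − 113.4²) = 1130 Pa.
Lift = ΔP · A = 1130 × 2.562 = 2895 N.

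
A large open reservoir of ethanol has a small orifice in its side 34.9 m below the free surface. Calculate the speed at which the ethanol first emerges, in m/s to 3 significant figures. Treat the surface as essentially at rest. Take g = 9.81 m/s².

With the surface at rest and both surface and jet at atmospheric pressure, Bernoulli gives ρg h = ½ρv², so v = √(2gh) = √(2·9.81·34.9) = 26.2 m/s.

v ≈ 26.2 m/s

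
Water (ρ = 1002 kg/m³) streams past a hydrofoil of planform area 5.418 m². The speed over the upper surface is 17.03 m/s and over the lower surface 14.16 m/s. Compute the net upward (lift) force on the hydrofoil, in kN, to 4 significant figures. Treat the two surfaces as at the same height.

From P + ½ρv² = const at equal height, P_low − P_up = ½ρ(v_up² − v_low²).
ΔP = ½·1002·(17.03² − 14.16²) = 44850 Pa.
Lift = ΔP · A = 44850 × 5.418 = 243000 N.

F = 243.0 kN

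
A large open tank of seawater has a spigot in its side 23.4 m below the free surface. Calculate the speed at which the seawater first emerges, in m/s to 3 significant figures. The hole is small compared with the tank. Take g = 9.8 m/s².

Bernoulli from surface to hole (P equal, v_surface ≈ 0): v = √(2gh) = √(2×9.8×23.4) = 21.4 m/s.

v = 21.4 m/s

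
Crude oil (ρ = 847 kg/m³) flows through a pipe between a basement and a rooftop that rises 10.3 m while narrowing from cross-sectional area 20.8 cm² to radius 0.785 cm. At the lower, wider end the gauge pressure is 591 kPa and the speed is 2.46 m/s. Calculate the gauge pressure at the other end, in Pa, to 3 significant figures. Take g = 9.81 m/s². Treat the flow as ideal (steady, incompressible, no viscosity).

By continuity, v₂ = v₁·A₁/A₂ = 2.46·(20.8/1.94) = 26.4 m/s.
Bernoulli: P₁ + ½ρv₁² + ρg h₁ = P₂ + ½ρv₂² + ρg h₂, so P₂ = P₁ + ½ρ(v₁² − v₂²) − ρg(h₂ − h₁).
P₂ = 591000 + ½·847·(2.46² − 26.4²) − 847·9.81·(+10.3) = 591000 + (-293000) − (85600) = 212000 Pa.

212000 Pa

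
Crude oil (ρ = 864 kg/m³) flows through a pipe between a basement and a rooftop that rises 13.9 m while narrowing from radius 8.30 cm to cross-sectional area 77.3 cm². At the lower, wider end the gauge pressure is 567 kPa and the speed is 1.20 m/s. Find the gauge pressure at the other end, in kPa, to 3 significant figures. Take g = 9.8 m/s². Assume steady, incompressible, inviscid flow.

By continuity, v₂ = v₁·A₁/A₂ = 1.20·(216/77.3) = 3.36 m/s.
Applying Bernoulli between the two ends and solving for P₂: P₂ = P₁ + ½ρ(v₁² − v₂²) − ρgΔh.
P₂ = 567000 + ½·864·(1.20² − 3.36²) − 864·9.8·(+13.9) = 567000 + (-4250) − (118000) = 445000 Pa.

P₂ ≈ 445 kPa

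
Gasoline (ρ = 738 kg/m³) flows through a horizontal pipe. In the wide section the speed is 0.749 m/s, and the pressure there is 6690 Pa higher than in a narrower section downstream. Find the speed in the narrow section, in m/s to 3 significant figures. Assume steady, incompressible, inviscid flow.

4.32 m/s

With h₁ = h₂, rearranging Bernoulli gives v₂ = √(v₁² + 2ΔP/ρ).
v₂ = √(0.749² + 2·6690/738) = √(0.561 + 18.1) = 4.32 m/s.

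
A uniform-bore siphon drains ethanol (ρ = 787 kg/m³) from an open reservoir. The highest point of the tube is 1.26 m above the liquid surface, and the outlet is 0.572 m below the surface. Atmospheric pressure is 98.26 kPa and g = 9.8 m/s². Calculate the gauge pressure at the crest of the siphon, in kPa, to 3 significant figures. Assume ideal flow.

P_gauge ≈ -14.1 kPa

From the surface to the outlet (both open to atmosphere, surface at rest): v = √(2g·h_out) = √(2·9.8·0.572) = 3.35 m/s.
Continuity keeps v the same throughout the tube; from surface to crest, P_atm + 0 = P_top + ½ρv² + ρg·h_top.
P_top = 98260 − ½·787·3.35² − 787·9.8·1.26 = 84100 Pa. So P_gauge = P_top − P_atm = -14100 Pa.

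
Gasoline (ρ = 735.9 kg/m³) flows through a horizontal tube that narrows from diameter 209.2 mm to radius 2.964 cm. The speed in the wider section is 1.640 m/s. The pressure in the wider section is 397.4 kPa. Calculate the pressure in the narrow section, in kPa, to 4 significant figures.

244.9 kPa

Mass conservation (A₁v₁ = A₂v₂) gives v₂ = 1.640 × 343.7/27.60 = 20.42 m/s.
Along the horizontal streamline, P + ½ρv² is constant.
P₂ = P₁ − ½ρ(v₂² − v₁²) = 397400 − ½·735.9·(20.42² − 1.640²) = 397400 − 152500 = 244900 Pa.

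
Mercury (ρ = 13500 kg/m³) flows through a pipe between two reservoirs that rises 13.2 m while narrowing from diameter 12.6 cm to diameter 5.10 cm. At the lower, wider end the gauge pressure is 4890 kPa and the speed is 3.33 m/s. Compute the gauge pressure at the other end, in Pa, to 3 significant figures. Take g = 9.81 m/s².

Mass conservation (A₁v₁ = A₂v₂) gives v₂ = 3.33 × 125/20.4 = 20.3 m/s.
Bernoulli: P₁ + ½ρv₁² + ρg h₁ = P₂ + ½ρv₂² + ρg h₂, so P₂ = P₁ + ½ρ(v₁² − v₂²) − ρg(h₂ − h₁).
P₂ = 4890000 + ½·13500·(3.33² − 20.3²) − 13500·9.81·(+13.2) = 4890000 + (-2710000) − (1750000) = 428000 Pa.

P₂ ≈ 428000 Pa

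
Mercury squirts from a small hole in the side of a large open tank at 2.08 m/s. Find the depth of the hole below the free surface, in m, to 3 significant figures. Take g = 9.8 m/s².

Torricelli: v = √(2gh), so h = v²/(2g).
h = 2.08²/(2·9.8) = 4.33/19.60 = 0.221 m.

h ≈ 0.221 m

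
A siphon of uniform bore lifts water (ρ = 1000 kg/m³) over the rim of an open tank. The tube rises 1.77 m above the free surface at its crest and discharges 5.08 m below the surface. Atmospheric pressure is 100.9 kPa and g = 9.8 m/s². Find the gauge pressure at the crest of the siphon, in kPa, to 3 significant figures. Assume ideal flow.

From the surface to the outlet (both open to atmosphere, surface at rest): v = √(2g·h_out) = √(2·9.8·5.08) = 9.98 m/s.
Continuity keeps v the same throughout the tube; from surface to crest, P_atm + 0 = P_top + ½ρv² + ρg·h_top.
P_top = 100900 − ½·1000·9.98² − 1000·9.8·1.77 = 33800 Pa. So P_gauge = P_top − P_atm = -67100 Pa.

-67.1 kPa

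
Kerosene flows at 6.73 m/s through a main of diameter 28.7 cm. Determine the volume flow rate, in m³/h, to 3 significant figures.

Q = A·v = 0.0647 m² × 6.73 m/s = 0.435 m³/s.
Converting: 0.435 m³/s × 3600 = 1570 m³/h.

1570 m³/h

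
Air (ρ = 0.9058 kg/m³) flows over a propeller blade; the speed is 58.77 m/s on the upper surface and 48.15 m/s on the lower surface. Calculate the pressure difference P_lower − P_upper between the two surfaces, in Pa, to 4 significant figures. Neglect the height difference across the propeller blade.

514.3 Pa

With negligible Δh, P + ½ρv² is constant, so P_low − P_up = ½ρ(v_up² − v_low²).
ΔP = ½·0.9058·(58.77² − 48.15²) = 514.3 Pa.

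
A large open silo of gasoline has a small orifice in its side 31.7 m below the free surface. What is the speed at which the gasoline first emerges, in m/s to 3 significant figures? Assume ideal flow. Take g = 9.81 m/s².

v ≈ 24.9 m/s

Torricelli's result v = √(2gh) gives v = √(2·9.81·31.7) = 24.9 m/s.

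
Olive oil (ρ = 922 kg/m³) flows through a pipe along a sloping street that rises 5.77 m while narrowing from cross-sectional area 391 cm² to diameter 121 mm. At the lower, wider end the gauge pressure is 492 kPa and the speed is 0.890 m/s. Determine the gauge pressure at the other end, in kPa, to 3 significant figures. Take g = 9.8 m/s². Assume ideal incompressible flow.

P₂ ≈ 436 kPa

Continuity gives A₁v₁ = A₂v₂, so v₂ = (391 cm²)/(115 cm²) × 0.890 m/s = 3.03 m/s.
Applying Bernoulli between the two ends and solving for P₂: P₂ = P₁ + ½ρ(v₁² − v₂²) − ρgΔh.
P₂ = 492000 + ½·922·(0.890² − 3.03²) − 922·9.8·(+5.77) = 492000 + (-3860) − (52100) = 436000 Pa.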